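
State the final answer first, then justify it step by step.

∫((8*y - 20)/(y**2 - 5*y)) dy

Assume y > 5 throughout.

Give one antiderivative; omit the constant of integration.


The answer is 4*log(y) + 4*log(y - 5).
Step 1. Decompose ∫((8*y - 20)/(y**2 - 5*y)) dy by partial fractions, (8*y - 20)/(y**2 - 5*y) = 4/(y - 5) + 4/y: now ∫(4/y) dy + ∫(4/(y - 5)) dy.
Step 2. Evaluate the standard form [assuming y > 5]: now 4*log(y - 5) + ∫(4/y) dy.
Step 3. Evaluate the standard form [assuming y > 0]: now 4*log(y) + 4*log(y - 5).
Answer: 4*log(y) + 4*log(y - 5).


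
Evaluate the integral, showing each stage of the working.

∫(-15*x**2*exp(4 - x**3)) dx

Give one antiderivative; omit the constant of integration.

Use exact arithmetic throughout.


Step 1. Substitute u = x**3 - 4, turning ∫(-15*x**2*exp(4 - x**3)) dx into ∫(-5*exp(-u)) du: now ∫(-5*exp(-u)) du.
Step 2. Evaluate the standard form: now 5*exp(-u).
Step 3. Substitute back u = x**3 - 4: now 5*exp(4 - x**3).
Answer: 5*exp(4 - x**3).


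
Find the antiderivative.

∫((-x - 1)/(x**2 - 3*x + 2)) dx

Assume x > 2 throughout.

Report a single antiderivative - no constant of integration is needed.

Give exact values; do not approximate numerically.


Answer: -3*log(x - 2) + 2*log(x - 1).


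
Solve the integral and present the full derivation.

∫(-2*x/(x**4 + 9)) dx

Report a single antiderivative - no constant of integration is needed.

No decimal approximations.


Step 1. Substitute u = x**2, turning ∫(-2*x/(x**4 + 9)) dx into ∫(-1/(u**2 + 9)) du: now ∫(-1/(u**2 + 9)) du.
Step 2. Evaluate the standard form: now -atan(u/3)/3.
Step 3. Substitute back u = x**2: now -atan(x**2/3)/3.
Answer: -atan(x**2/3)/3.


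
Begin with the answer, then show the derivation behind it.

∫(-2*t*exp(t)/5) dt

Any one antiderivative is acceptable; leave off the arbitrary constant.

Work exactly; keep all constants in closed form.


The answer is -2*t*exp(t)/5 + 2*exp(t)/5.
Step 1. Integrate ∫(-2*t*exp(t)/5) dt by parts with u = t, dv = (-2*exp(t)/5) dt, so v = -2*exp(t)/5: now -2*t*exp(t)/5 + ∫(2*exp(t)/5) dt.
Step 2. Evaluate the standard form: now -2*t*exp(t)/5 + 2*exp(t)/5.
Answer: -2*t*exp(t)/5 + 2*exp(t)/5.


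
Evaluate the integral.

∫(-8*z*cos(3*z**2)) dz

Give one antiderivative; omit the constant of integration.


Answer: -4*sin(3*z**2)/3.


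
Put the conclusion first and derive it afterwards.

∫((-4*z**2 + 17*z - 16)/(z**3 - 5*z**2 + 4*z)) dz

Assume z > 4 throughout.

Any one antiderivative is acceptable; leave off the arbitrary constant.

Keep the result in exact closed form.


The answer is -4*log(z) - log(z - 4) + log(z - 1).
Step 1. Decompose ∫((-4*z**2 + 17*z - 16)/(z**3 - 5*z**2 + 4*z)) dz by partial fractions, (-4*z**2 + 17*z - 16)/(z**3 - 5*z**2 + 4*z) = 1/(z - 1) - 1/(z - 4) - 4/z: now ∫(-4/z) dz + ∫(-1/(z - 4)) dz + ∫(1/(z - 1)) dz.
Step 2. Evaluate the standard form [assuming z > 0]: now -4*log(z) + ∫(-1/(z - 4)) dz + ∫(1/(z - 1)) dz.
Step 3. Evaluate the standard form [assuming z > 4]: now -4*log(z) - log(z - 4) + ∫(1/(z - 1)) dz.
Step 4. Evaluate the standard form [assuming z > 1]: now -4*log(z) - log(z - 4) + log(z - 1).
Answer: -4*log(z) - log(z - 4) + log(z - 1).


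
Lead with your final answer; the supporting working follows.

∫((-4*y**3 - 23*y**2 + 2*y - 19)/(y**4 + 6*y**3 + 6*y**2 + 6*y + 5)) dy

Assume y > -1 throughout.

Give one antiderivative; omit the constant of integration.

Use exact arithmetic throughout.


The answer is -5*log(y + 1) + log(y + 5) + atan(y).
Step 1. Decompose ∫((-4*y**3 - 23*y**2 + 2*y - 19)/(y**4 + 6*y**3 + 6*y**2 + 6*y + 5)) dy by partial fractions, (-4*y**3 - 23*y**2 + 2*y - 19)/(y**4 + 6*y**3 + 6*y**2 + 6*y + 5) = 1/(y**2 + 1) + 1/(y + 5) - 5/(y + 1): now ∫(-5/(y + 1)) dy + ∫(1/(y + 5)) dy + ∫(1/(y**2 + 1)) dy.
Step 2. Evaluate the standard form [assuming y > -1]: now -5*log(y + 1) + ∫(1/(y + 5)) dy + ∫(1/(y**2 + 1)) dy.
Step 3. Evaluate the standard form [assuming y > -5]: now -5*log(y + 1) + log(y + 5) + ∫(1/(y**2 + 1)) dy.
Step 4. Evaluate the standard form: now -5*log(y + 1) + log(y + 5) + atan(y).
Answer: -5*log(y + 1) + log(y + 5) + atan(y).


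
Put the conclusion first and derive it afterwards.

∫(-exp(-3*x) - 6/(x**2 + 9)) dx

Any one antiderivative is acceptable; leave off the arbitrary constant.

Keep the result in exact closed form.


The answer is -2*atan(x/3) + exp(-3*x)/3.
Step 1. Rewrite: now ∫(-6/(x**2 + 9)) dx + ∫(-exp(-3*x)) dx.
Step 2. Evaluate the standard form: now ∫(-6/(x**2 + 9)) dx + exp(-3*x)/3.
Step 3. Evaluate the standard form: now -2*atan(x/3) + exp(-3*x)/3.
Answer: -2*atan(x/3) + exp(-3*x)/3.


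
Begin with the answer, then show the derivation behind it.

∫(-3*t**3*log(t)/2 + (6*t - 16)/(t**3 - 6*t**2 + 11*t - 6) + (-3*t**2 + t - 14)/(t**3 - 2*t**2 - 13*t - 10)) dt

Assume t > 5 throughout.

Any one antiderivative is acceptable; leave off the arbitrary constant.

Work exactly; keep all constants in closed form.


The answer is -3*t**4*log(t)/8 + 3*t**4/32 - 2*log(t - 5) + log(t - 3) + 4*log(t - 2) - 5*log(t - 1) + 3*log(t + 1) - 4*log(t + 2).
Step 1. Rewrite: now ∫(-3*t**3*log(t)/2) dt + ∫((6*t - 16)/(t**3 - 6*t**2 + 11*t - 6)) dt + ∫((-3*t**2 + t - 14)/(t**3 - 2*t**2 - 13*t - 10)) dt.
Step 2. Decompose ∫((-3*t**2 + t - 14)/(t**3 - 2*t**2 - 13*t - 10)) dt by partial fractions, (-3*t**2 + t - 14)/(t**3 - 2*t**2 - 13*t - 10) = -4/(t + 2) + 3/(t + 1) - 2/(t - 5): now ∫(-3*t**3*log(t)/2) dt + ∫((6*t - 16)/(t**3 - 6*t**2 + 11*t - 6)) dt + ∫(-2/(t - 5)) dt + ∫(3/(t + 1)) dt + ∫(-4/(t + 2)) dt.
Step 3. Evaluate the standard form [assuming t > 5]: now -2*log(t - 5) + ∫(-3*t**3*log(t)/2) dt + ∫((6*t - 16)/(t**3 - 6*t**2 + 11*t - 6)) dt + ∫(3/(t + 1)) dt + ∫(-4/(t + 2)) dt.
Step 4. Evaluate the standard form [assuming t > -2]: now -2*log(t - 5) - 4*log(t + 2) + ∫(-3*t**3*log(t)/2) dt + ∫((6*t - 16)/(t**3 - 6*t**2 + 11*t - 6)) dt + ∫(3/(t + 1)) dt.
Step 5. Evaluate the standard form [assuming t > -1]: now -2*log(t - 5) + 3*log(t + 1) - 4*log(t + 2) + ∫(-3*t**3*log(t)/2) dt + ∫((6*t - 16)/(t**3 - 6*t**2 + 11*t - 6)) dt.
Step 6. Integrate ∫(-3*t**3*log(t)/2) dt by parts with u = log(t), dv = (-3*t**3/2) dt, so v = -3*t**4/8 [assuming t > 0]: now -3*t**4*log(t)/8 - 2*log(t - 5) + 3*log(t + 1) - 4*log(t + 2) + ∫(3*t**3/8) dt + ∫((6*t - 16)/(t**3 - 6*t**2 + 11*t - 6)) dt.
Step 7. Evaluate the standard form: now -3*t**4*log(t)/8 + 3*t**4/32 - 2*log(t - 5) + 3*log(t + 1) - 4*log(t + 2) + ∫((6*t - 16)/(t**3 - 6*t**2 + 11*t - 6)) dt.
Step 8. Decompose ∫((6*t - 16)/(t**3 - 6*t**2 + 11*t - 6)) dt by partial fractions, (6*t - 16)/(t**3 - 6*t**2 + 11*t - 6) = -5/(t - 1) + 4/(t - 2) + 1/(t - 3): now -3*t**4*log(t)/8 + 3*t**4/32 - 2*log(t - 5) + 3*log(t + 1) - 4*log(t + 2) + ∫(1/(t - 3)) dt + ∫(4/(t - 2)) dt + ∫(-5/(t - 1)) dt.
Step 9. Evaluate the standard form [assuming t > 1]: now -3*t**4*log(t)/8 + 3*t**4/32 - 2*log(t - 5) - 5*log(t - 1) + 3*log(t + 1) - 4*log(t + 2) + ∫(1/(t - 3)) dt + ∫(4/(t - 2)) dt.
Step 10. Evaluate the standard form [assuming t > 3]: now -3*t**4*log(t)/8 + 3*t**4/32 - 2*log(t - 5) + log(t - 3) - 5*log(t - 1) + 3*log(t + 1) - 4*log(t + 2) + ∫(4/(t - 2)) dt.
Step 11. Evaluate the standard form [assuming t > 2]: now -3*t**4*log(t)/8 + 3*t**4/32 - 2*log(t - 5) + log(t - 3) + 4*log(t - 2) - 5*log(t - 1) + 3*log(t + 1) - 4*log(t + 2).
Answer: -3*t**4*log(t)/8 + 3*t**4/32 - 2*log(t - 5) + log(t - 3) + 4*log(t - 2) - 5*log(t - 1) + 3*log(t + 1) - 4*log(t + 2).


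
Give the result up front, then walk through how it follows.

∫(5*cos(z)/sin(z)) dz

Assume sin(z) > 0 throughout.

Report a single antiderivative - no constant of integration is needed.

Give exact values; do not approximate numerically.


The answer is 5*log(sin(z)).
Step 1. Substitute u = sin(z), turning ∫(5*cos(z)/sin(z)) dz into ∫(5/u) du: now ∫(5/u) du.
Step 2. Evaluate the standard form [assuming u > 0]: now 5*log(u).
Step 3. Substitute back u = sin(z): now 5*log(sin(z)).
Answer: 5*log(sin(z)).


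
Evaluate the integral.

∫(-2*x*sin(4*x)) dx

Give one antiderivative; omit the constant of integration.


Answer: x*cos(4*x)/2 - sin(4*x)/8.


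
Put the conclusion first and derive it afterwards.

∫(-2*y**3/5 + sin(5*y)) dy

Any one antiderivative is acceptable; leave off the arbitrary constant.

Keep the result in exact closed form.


The answer is -y**4/10 - cos(5*y)/5.
Step 1. Rewrite: now ∫(-2*y**3/5) dy + ∫(sin(5*y)) dy.
Step 2. Evaluate the standard form: now -y**4/10 + ∫(sin(5*y)) dy.
Step 3. Evaluate the standard form: now -y**4/10 - cos(5*y)/5.
Answer: -y**4/10 - cos(5*y)/5.


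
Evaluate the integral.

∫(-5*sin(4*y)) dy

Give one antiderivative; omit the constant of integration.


Answer: 5*cos(4*y)/4.


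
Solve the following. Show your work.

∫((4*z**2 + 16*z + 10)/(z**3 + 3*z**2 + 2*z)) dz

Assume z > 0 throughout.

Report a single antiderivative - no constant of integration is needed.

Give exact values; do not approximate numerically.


Step 1. Decompose ∫((4*z**2 + 16*z + 10)/(z**3 + 3*z**2 + 2*z)) dz by partial fractions, (4*z**2 + 16*z + 10)/(z**3 + 3*z**2 + 2*z) = -3/(z + 2) + 2/(z + 1) + 5/z: now ∫(5/z) dz + ∫(2/(z + 1)) dz + ∫(-3/(z + 2)) dz.
Step 2. Evaluate the standard form [assuming z > -2]: now -3*log(z + 2) + ∫(5/z) dz + ∫(2/(z + 1)) dz.
Step 3. Evaluate the standard form [assuming z > -1]: now 2*log(z + 1) - 3*log(z + 2) + ∫(5/z) dz.
Step 4. Evaluate the standard form [assuming z > 0]: now 5*log(z) + 2*log(z + 1) - 3*log(z + 2).
Answer: 5*log(z) + 2*log(z + 1) - 3*log(z + 2).


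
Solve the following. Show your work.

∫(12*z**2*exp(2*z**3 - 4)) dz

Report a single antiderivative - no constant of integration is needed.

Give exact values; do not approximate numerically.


Step 1. Substitute u = z**3 - 2, turning ∫(12*z**2*exp(2*z**3 - 4)) dz into ∫(4*exp(2*u)) du: now ∫(4*exp(2*u)) du.
Step 2. Evaluate the standard form: now 2*exp(2*u).
Step 3. Substitute back u = z**3 - 2: now 2*exp(2*z**3 - 4).
Answer: 2*exp(2*z**3 - 4).


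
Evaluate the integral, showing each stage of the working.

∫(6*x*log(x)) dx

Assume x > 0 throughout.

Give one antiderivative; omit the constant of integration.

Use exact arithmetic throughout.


Step 1. Integrate ∫(6*x*log(x)) dx by parts with u = log(x), dv = (6*x) dx, so v = 3*x**2 [assuming x > 0]: now 3*x**2*log(x) + ∫(-3*x) dx.
Step 2. Evaluate the standard form: now 3*x**2*log(x) - 3*x**2/2.
Answer: 3*x**2*log(x) - 3*x**2/2.


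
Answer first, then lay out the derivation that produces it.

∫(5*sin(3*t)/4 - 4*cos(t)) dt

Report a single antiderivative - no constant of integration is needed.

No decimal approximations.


The answer is -4*sin(t) - 5*cos(3*t)/12.
Step 1. Rewrite: now ∫(5*sin(3*t)/4) dt + ∫(-4*cos(t)) dt.
Step 2. Evaluate the standard form: now -4*sin(t) + ∫(5*sin(3*t)/4) dt.
Step 3. Evaluate the standard form: now -4*sin(t) - 5*cos(3*t)/12.
Answer: -4*sin(t) - 5*cos(3*t)/12.


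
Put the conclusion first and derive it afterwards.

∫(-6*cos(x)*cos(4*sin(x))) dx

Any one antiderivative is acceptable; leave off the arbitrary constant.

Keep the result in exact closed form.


The answer is -3*sin(4*sin(x))/2.
Step 1. Substitute u = sin(x), turning ∫(-6*cos(x)*cos(4*sin(x))) dx into ∫(-6*cos(4*u)) du: now ∫(-6*cos(4*u)) du.
Step 2. Evaluate the standard form: now -3*sin(4*u)/2.
Step 3. Substitute back u = sin(x): now -3*sin(4*sin(x))/2.
Answer: -3*sin(4*sin(x))/2.


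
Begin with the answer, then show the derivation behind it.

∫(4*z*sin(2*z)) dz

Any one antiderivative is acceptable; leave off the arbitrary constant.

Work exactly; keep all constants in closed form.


The answer is -2*z*cos(2*z) + sin(2*z).
Step 1. Integrate ∫(4*z*sin(2*z)) dz by parts with u = z, dv = (4*sin(2*z)) dz, so v = -2*cos(2*z): now -2*z*cos(2*z) + ∫(2*cos(2*z)) dz.
Step 2. Evaluate the standard form: now -2*z*cos(2*z) + sin(2*z).
Answer: -2*z*cos(2*z) + sin(2*z).


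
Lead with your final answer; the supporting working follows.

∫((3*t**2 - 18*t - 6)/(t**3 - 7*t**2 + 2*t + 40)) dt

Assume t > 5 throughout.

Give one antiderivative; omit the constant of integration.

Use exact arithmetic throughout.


The answer is -3*log(t - 5) + 5*log(t - 4) + log(t + 2).
Step 1. Decompose ∫((3*t**2 - 18*t - 6)/(t**3 - 7*t**2 + 2*t + 40)) dt by partial fractions, (3*t**2 - 18*t - 6)/(t**3 - 7*t**2 + 2*t + 40) = 1/(t + 2) + 5/(t - 4) - 3/(t - 5): now ∫(-3/(t - 5)) dt + ∫(5/(t - 4)) dt + ∫(1/(t + 2)) dt.
Step 2. Evaluate the standard form [assuming t > -2]: now log(t + 2) + ∫(-3/(t - 5)) dt + ∫(5/(t - 4)) dt.
Step 3. Evaluate the standard form [assuming t > 4]: now 5*log(t - 4) + log(t + 2) + ∫(-3/(t - 5)) dt.
Step 4. Evaluate the standard form [assuming t > 5]: now -3*log(t - 5) + 5*log(t - 4) + log(t + 2).
Answer: -3*log(t - 5) + 5*log(t - 4) + log(t + 2).


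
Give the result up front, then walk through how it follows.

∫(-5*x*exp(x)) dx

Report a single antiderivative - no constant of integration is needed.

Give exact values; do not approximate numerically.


The answer is -5*x*exp(x) + 5*exp(x).
Step 1. Integrate ∫(-5*x*exp(x)) dx by parts with u = x, dv = (-5*exp(x)) dx, so v = -5*exp(x): now -5*x*exp(x) + ∫(5*exp(x)) dx.
Step 2. Evaluate the standard form: now -5*x*exp(x) + 5*exp(x).
Answer: -5*x*exp(x) + 5*exp(x).


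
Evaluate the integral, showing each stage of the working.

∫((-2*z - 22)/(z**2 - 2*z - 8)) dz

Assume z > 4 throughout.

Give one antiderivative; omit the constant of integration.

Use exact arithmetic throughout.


Step 1. Decompose ∫((-2*z - 22)/(z**2 - 2*z - 8)) dz by partial fractions, (-2*z - 22)/(z**2 - 2*z - 8) = 3/(z + 2) - 5/(z - 4): now ∫(-5/(z - 4)) dz + ∫(3/(z + 2)) dz.
Step 2. Evaluate the standard form [assuming z > 4]: now -5*log(z - 4) + ∫(3/(z + 2)) dz.
Step 3. Evaluate the standard form [assuming z > -2]: now -5*log(z - 4) + 3*log(z + 2).
Answer: -5*log(z - 4) + 3*log(z + 2).


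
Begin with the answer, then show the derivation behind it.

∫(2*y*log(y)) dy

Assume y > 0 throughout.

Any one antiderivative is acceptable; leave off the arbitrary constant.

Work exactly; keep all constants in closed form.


The answer is y**2*log(y) - y**2/2.
Step 1. Integrate ∫(2*y*log(y)) dy by parts with u = log(y), dv = (2*y) dy, so v = y**2 [assuming y > 0]: now y**2*log(y) + ∫(-y) dy.
Step 2. Evaluate the standard form: now y**2*log(y) - y**2/2.
Answer: y**2*log(y) - y**2/2.


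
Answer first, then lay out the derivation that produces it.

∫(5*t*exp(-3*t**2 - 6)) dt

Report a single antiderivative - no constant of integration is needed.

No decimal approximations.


The answer is -5*exp(-3*t**2 - 6)/6.
Step 1. Substitute u = t**2 + 2, turning ∫(5*t*exp(-3*t**2 - 6)) dt into ∫(5*exp(-3*u)/2) du: now ∫(5*exp(-3*u)/2) du.
Step 2. Evaluate the standard form: now -5*exp(-3*u)/6.
Step 3. Substitute back u = t**2 + 2: now -5*exp(-3*t**2 - 6)/6.
Answer: -5*exp(-3*t**2 - 6)/6.


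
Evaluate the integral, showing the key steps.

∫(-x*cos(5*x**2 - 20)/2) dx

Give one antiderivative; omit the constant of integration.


Step 1. Substitute u = x**2 - 4, turning ∫(-x*cos(5*x**2 - 20)/2) dx into ∫(-cos(5*u)/4) du: now ∫(-cos(5*u)/4) du.
Step 2. Evaluate the standard form: now -sin(5*u)/20.
Step 3. Substitute back u = x**2 - 4: now -sin(5*x**2 - 20)/20.
Answer: -sin(5*x**2 - 20)/20.


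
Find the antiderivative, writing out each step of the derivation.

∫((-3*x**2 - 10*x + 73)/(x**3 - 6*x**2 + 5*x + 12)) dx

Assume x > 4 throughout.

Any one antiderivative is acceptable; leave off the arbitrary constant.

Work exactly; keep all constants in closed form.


Step 1. Decompose ∫((-3*x**2 - 10*x + 73)/(x**3 - 6*x**2 + 5*x + 12)) dx by partial fractions, (-3*x**2 - 10*x + 73)/(x**3 - 6*x**2 + 5*x + 12) = 4/(x + 1) - 4/(x - 3) - 3/(x - 4): now ∫(-3/(x - 4)) dx + ∫(-4/(x - 3)) dx + ∫(4/(x + 1)) dx.
Step 2. Evaluate the standard form [assuming x > 3]: now -4*log(x - 3) + ∫(-3/(x - 4)) dx + ∫(4/(x + 1)) dx.
Step 3. Evaluate the standard form [assuming x > -1]: now -4*log(x - 3) + 4*log(x + 1) + ∫(-3/(x - 4)) dx.
Step 4. Evaluate the standard form [assuming x > 4]: now -3*log(x - 4) - 4*log(x - 3) + 4*log(x + 1).
Answer: -3*log(x - 4) - 4*log(x - 3) + 4*log(x + 1).


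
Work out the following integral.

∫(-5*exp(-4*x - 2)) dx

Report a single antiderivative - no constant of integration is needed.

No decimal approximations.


Answer: 5*exp(-4*x - 2)/4.


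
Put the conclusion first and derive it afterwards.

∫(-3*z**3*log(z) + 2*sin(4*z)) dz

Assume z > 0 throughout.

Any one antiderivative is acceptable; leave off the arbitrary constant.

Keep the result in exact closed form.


The answer is -3*z**4*log(z)/4 + 3*z**4/16 - cos(4*z)/2.
Step 1. Rewrite: now ∫(-3*z**3*log(z)) dz + ∫(2*sin(4*z)) dz.
Step 2. Integrate ∫(-3*z**3*log(z)) dz by parts with u = log(z), dv = (-3*z**3) dz, so v = -3*z**4/4 [assuming z > 0]: now -3*z**4*log(z)/4 + ∫(3*z**3/4) dz + ∫(2*sin(4*z)) dz.
Step 3. Evaluate the standard form: now -3*z**4*log(z)/4 + 3*z**4/16 + ∫(2*sin(4*z)) dz.
Step 4. Evaluate the standard form: now -3*z**4*log(z)/4 + 3*z**4/16 - cos(4*z)/2.
Answer: -3*z**4*log(z)/4 + 3*z**4/16 - cos(4*z)/2.


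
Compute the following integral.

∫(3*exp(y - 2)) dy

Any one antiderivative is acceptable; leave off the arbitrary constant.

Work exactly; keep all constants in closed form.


Answer: 3*exp(y - 2).


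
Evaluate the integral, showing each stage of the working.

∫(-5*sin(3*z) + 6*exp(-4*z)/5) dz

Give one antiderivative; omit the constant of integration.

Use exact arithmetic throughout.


Step 1. Rewrite: now ∫(6*exp(-4*z)/5) dz + ∫(-5*sin(3*z)) dz.
Step 2. Evaluate the standard form: now 5*cos(3*z)/3 + ∫(6*exp(-4*z)/5) dz.
Step 3. Evaluate the standard form: now 5*cos(3*z)/3 - 3*exp(-4*z)/10.
Answer: 5*cos(3*z)/3 - 3*exp(-4*z)/10.


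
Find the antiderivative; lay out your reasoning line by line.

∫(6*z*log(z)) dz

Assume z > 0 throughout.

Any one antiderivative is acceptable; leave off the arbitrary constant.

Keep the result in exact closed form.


Step 1. Integrate ∫(6*z*log(z)) dz by parts with u = log(z), dv = (6*z) dz, so v = 3*z**2 [assuming z > 0]: now 3*z**2*log(z) + ∫(-3*z) dz.
Step 2. Evaluate the standard form: now 3*z**2*log(z) - 3*z**2/2.
Answer: 3*z**2*log(z) - 3*z**2/2.


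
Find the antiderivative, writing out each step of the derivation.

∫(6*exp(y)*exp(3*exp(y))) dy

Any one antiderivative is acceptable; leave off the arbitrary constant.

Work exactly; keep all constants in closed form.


Step 1. Substitute u = exp(y), turning ∫(6*exp(y)*exp(3*exp(y))) dy into ∫(6*exp(3*u)) du: now ∫(6*exp(3*u)) du.
Step 2. Evaluate the standard form: now 2*exp(3*u).
Step 3. Substitute back u = exp(y): now 2*exp(3*exp(y)).
Answer: 2*exp(3*exp(y)).


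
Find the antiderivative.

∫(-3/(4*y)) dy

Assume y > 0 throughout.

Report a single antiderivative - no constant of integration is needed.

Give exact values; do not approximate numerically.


Answer: -3*log(y)/4.


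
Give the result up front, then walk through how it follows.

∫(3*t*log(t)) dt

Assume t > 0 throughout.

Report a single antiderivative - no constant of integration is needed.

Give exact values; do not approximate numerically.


The answer is 3*t**2*log(t)/2 - 3*t**2/4.
Step 1. Integrate ∫(3*t*log(t)) dt by parts with u = log(t), dv = (3*t) dt, so v = 3*t**2/2 [assuming t > 0]: now 3*t**2*log(t)/2 + ∫(-3*t/2) dt.
Step 2. Evaluate the standard form: now 3*t**2*log(t)/2 - 3*t**2/4.
Answer: 3*t**2*log(t)/2 - 3*t**2/4.


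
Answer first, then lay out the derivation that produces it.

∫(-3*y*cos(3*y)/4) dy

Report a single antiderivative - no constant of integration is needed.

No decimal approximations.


The answer is -y*sin(3*y)/4 - cos(3*y)/12.
Step 1. Integrate ∫(-3*y*cos(3*y)/4) dy by parts with u = y, dv = (-3*cos(3*y)/4) dy, so v = -sin(3*y)/4: now -y*sin(3*y)/4 + ∫(sin(3*y)/4) dy.
Step 2. Evaluate the standard form: now -y*sin(3*y)/4 - cos(3*y)/12.
Answer: -y*sin(3*y)/4 - cos(3*y)/12.


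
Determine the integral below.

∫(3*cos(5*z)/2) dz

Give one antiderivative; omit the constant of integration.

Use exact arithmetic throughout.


Answer: 3*sin(5*z)/10.


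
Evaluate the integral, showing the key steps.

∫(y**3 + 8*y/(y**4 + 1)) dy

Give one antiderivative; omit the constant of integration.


Step 1. Rewrite: now ∫(y**3) dy + ∫(8*y/(y**4 + 1)) dy.
Step 2. Evaluate the standard form: now y**4/4 + ∫(8*y/(y**4 + 1)) dy.
Step 3. Substitute u = y**2, turning ∫(8*y/(y**4 + 1)) dy into ∫(4/(u**2 + 1)) du: now y**4/4 + ∫(4/(u**2 + 1)) du.
Step 4. Evaluate the standard form: now y**4/4 + 4*atan(u).
Step 5. Substitute back u = y**2: now y**4/4 + 4*atan(y**2).
Answer: y**4/4 + 4*atan(y**2).


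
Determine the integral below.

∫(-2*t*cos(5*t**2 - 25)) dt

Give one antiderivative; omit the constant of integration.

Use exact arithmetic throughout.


Answer: -sin(5*t**2 - 25)/5.


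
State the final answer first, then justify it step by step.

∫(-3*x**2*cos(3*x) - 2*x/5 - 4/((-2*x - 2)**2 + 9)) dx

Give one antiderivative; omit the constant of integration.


The answer is -x**2*sin(3*x) - x**2/5 - 2*x*cos(3*x)/3 + 2*sin(3*x)/9 - 2*atan(2*x/3 + 2/3)/3.
Step 1. Rewrite: now ∫(-2*x/5) dx + ∫(-3*x**2*cos(3*x)) dx + ∫(-4/((-2*x - 2)**2 + 9)) dx.
Step 2. Integrate ∫(-3*x**2*cos(3*x)) dx by parts with u = x**2, dv = (-3*cos(3*x)) dx, so v = -sin(3*x): now -x**2*sin(3*x) + ∫(-2*x/5) dx + ∫(2*x*sin(3*x)) dx + ∫(-4/((-2*x - 2)**2 + 9)) dx.
Step 3. Integrate ∫(2*x*sin(3*x)) dx by parts with u = x, dv = (2*sin(3*x)) dx, so v = -2*cos(3*x)/3: now -x**2*sin(3*x) - 2*x*cos(3*x)/3 + ∫(-2*x/5) dx + ∫(-4/((-2*x - 2)**2 + 9)) dx + ∫(2*cos(3*x)/3) dx.
Step 4. Evaluate the standard form: now -x**2*sin(3*x) - 2*x*cos(3*x)/3 + 2*sin(3*x)/9 + ∫(-2*x/5) dx + ∫(-4/((-2*x - 2)**2 + 9)) dx.
Step 5. Evaluate the standard form: now -x**2*sin(3*x) - x**2/5 - 2*x*cos(3*x)/3 + 2*sin(3*x)/9 + ∫(-4/((-2*x - 2)**2 + 9)) dx.
Step 6. Substitute u = -2*x - 2, turning ∫(-4/((-2*x - 2)**2 + 9)) dx into ∫(2/(u**2 + 9)) du: now -x**2*sin(3*x) - x**2/5 - 2*x*cos(3*x)/3 + 2*sin(3*x)/9 + ∫(2/(u**2 + 9)) du.
Step 7. Evaluate the standard form: now -x**2*sin(3*x) - x**2/5 - 2*x*cos(3*x)/3 + 2*sin(3*x)/9 + 2*atan(u/3)/3.
Step 8. Substitute back u = -2*x - 2: now -x**2*sin(3*x) - x**2/5 - 2*x*cos(3*x)/3 + 2*sin(3*x)/9 - 2*atan(2*x/3 + 2/3)/3.
Answer: -x**2*sin(3*x) - x**2/5 - 2*x*cos(3*x)/3 + 2*sin(3*x)/9 - 2*atan(2*x/3 + 2/3)/3.


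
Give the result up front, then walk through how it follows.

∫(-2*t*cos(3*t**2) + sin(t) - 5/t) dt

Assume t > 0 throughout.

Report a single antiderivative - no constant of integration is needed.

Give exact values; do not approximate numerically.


The answer is -5*log(t) - sin(3*t**2)/3 - cos(t).
Step 1. Rewrite: now ∫(-5/t) dt + ∫(-2*t*cos(3*t**2)) dt + ∫(sin(t)) dt.
Step 2. Evaluate the standard form [assuming t > 0]: now -5*log(t) + ∫(-2*t*cos(3*t**2)) dt + ∫(sin(t)) dt.
Step 3. Evaluate the standard form: now -5*log(t) - cos(t) + ∫(-2*t*cos(3*t**2)) dt.
Step 4. Substitute u = t**2, turning ∫(-2*t*cos(3*t**2)) dt into ∫(-cos(3*u)) du: now -5*log(t) - cos(t) + ∫(-cos(3*u)) du.
Step 5. Evaluate the standard form: now -5*log(t) - sin(3*u)/3 - cos(t).
Step 6. Substitute back u = t**2: now -5*log(t) - sin(3*t**2)/3 - cos(t).
Answer: -5*log(t) - sin(3*t**2)/3 - cos(t).


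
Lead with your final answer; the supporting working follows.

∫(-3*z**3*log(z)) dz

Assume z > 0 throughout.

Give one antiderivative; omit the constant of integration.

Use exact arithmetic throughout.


The answer is -3*z**4*log(z)/4 + 3*z**4/16.
Step 1. Integrate ∫(-3*z**3*log(z)) dz by parts with u = log(z), dv = (-3*z**3) dz, so v = -3*z**4/4 [assuming z > 0]: now -3*z**4*log(z)/4 + ∫(3*z**3/4) dz.
Step 2. Evaluate the standard form: now -3*z**4*log(z)/4 + 3*z**4/16.
Answer: -3*z**4*log(z)/4 + 3*z**4/16.


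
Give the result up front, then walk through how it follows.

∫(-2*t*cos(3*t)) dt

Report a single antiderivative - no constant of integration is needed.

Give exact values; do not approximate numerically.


The answer is -2*t*sin(3*t)/3 - 2*cos(3*t)/9.
Step 1. Integrate ∫(-2*t*cos(3*t)) dt by parts with u = t, dv = (-2*cos(3*t)) dt, so v = -2*sin(3*t)/3: now -2*t*sin(3*t)/3 + ∫(2*sin(3*t)/3) dt.
Step 2. Evaluate the standard form: now -2*t*sin(3*t)/3 - 2*cos(3*t)/9.
Answer: -2*t*sin(3*t)/3 - 2*cos(3*t)/9.


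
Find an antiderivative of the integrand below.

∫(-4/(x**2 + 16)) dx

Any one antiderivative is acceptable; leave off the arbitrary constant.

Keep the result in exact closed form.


Answer: -atan(x/4).


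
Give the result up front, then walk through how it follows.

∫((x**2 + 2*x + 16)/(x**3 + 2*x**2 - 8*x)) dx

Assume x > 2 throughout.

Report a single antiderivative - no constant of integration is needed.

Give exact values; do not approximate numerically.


The answer is -2*log(x) + 2*log(x - 2) + log(x + 4).
Step 1. Decompose ∫((x**2 + 2*x + 16)/(x**3 + 2*x**2 - 8*x)) dx by partial fractions, (x**2 + 2*x + 16)/(x**3 + 2*x**2 - 8*x) = 1/(x + 4) + 2/(x - 2) - 2/x: now ∫(-2/x) dx + ∫(2/(x - 2)) dx + ∫(1/(x + 4)) dx.
Step 2. Evaluate the standard form [assuming x > 0]: now -2*log(x) + ∫(2/(x - 2)) dx + ∫(1/(x + 4)) dx.
Step 3. Evaluate the standard form [assuming x > -4]: now -2*log(x) + log(x + 4) + ∫(2/(x - 2)) dx.
Step 4. Evaluate the standard form [assuming x > 2]: now -2*log(x) + 2*log(x - 2) + log(x + 4).
Answer: -2*log(x) + 2*log(x - 2) + log(x + 4).


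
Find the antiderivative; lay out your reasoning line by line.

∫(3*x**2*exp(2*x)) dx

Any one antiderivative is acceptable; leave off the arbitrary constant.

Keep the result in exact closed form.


Step 1. Integrate ∫(3*x**2*exp(2*x)) dx by parts with u = x**2, dv = (3*exp(2*x)) dx, so v = 3*exp(2*x)/2: now 3*x**2*exp(2*x)/2 + ∫(-3*x*exp(2*x)) dx.
Step 2. Integrate ∫(-3*x*exp(2*x)) dx by parts with u = x, dv = (-3*exp(2*x)) dx, so v = -3*exp(2*x)/2: now 3*x**2*exp(2*x)/2 - 3*x*exp(2*x)/2 + ∫(3*exp(2*x)/2) dx.
Step 3. Evaluate the standard form: now 3*x**2*exp(2*x)/2 - 3*x*exp(2*x)/2 + 3*exp(2*x)/4.
Answer: 3*x**2*exp(2*x)/2 - 3*x*exp(2*x)/2 + 3*exp(2*x)/4.


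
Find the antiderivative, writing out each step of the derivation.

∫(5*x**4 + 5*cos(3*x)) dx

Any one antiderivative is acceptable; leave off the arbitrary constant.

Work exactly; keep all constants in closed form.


Step 1. Rewrite: now ∫(5*x**4) dx + ∫(5*cos(3*x)) dx.
Step 2. Evaluate the standard form: now x**5 + ∫(5*cos(3*x)) dx.
Step 3. Evaluate the standard form: now x**5 + 5*sin(3*x)/3.
Answer: x**5 + 5*sin(3*x)/3.


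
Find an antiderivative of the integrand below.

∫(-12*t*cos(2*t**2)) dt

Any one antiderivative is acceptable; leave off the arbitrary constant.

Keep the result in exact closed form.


Answer: -3*sin(2*t**2).


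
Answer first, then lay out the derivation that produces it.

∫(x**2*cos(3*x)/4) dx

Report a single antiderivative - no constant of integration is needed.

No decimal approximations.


The answer is x**2*sin(3*x)/12 + x*cos(3*x)/18 - sin(3*x)/54.
Step 1. Integrate ∫(x**2*cos(3*x)/4) dx by parts with u = x**2, dv = (cos(3*x)/4) dx, so v = sin(3*x)/12: now x**2*sin(3*x)/12 + ∫(-x*sin(3*x)/6) dx.
Step 2. Integrate ∫(-x*sin(3*x)/6) dx by parts with u = x, dv = (-sin(3*x)/6) dx, so v = cos(3*x)/18: now x**2*sin(3*x)/12 + x*cos(3*x)/18 + ∫(-cos(3*x)/18) dx.
Step 3. Evaluate the standard form: now x**2*sin(3*x)/12 + x*cos(3*x)/18 - sin(3*x)/54.
Answer: x**2*sin(3*x)/12 + x*cos(3*x)/18 - sin(3*x)/54.


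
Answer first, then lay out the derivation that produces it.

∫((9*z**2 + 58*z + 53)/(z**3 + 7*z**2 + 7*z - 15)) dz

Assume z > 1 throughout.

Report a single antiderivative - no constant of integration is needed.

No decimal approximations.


The answer is 5*log(z - 1) + 5*log(z + 3) - log(z + 5).
Step 1. Decompose ∫((9*z**2 + 58*z + 53)/(z**3 + 7*z**2 + 7*z - 15)) dz by partial fractions, (9*z**2 + 58*z + 53)/(z**3 + 7*z**2 + 7*z - 15) = -1/(z + 5) + 5/(z + 3) + 5/(z - 1): now ∫(5/(z - 1)) dz + ∫(5/(z + 3)) dz + ∫(-1/(z + 5)) dz.
Step 2. Evaluate the standard form [assuming z > -3]: now 5*log(z + 3) + ∫(5/(z - 1)) dz + ∫(-1/(z + 5)) dz.
Step 3. Evaluate the standard form [assuming z > 1]: now 5*log(z - 1) + 5*log(z + 3) + ∫(-1/(z + 5)) dz.
Step 4. Evaluate the standard form [assuming z > -5]: now 5*log(z - 1) + 5*log(z + 3) - log(z + 5).
Answer: 5*log(z - 1) + 5*log(z + 3) - log(z + 5).


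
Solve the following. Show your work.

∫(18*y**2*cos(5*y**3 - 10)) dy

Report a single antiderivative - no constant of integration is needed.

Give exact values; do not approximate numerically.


Step 1. Substitute u = y**3 - 2, turning ∫(18*y**2*cos(5*y**3 - 10)) dy into ∫(6*cos(5*u)) du: now ∫(6*cos(5*u)) du.
Step 2. Evaluate the standard form: now 6*sin(5*u)/5.
Step 3. Substitute back u = y**3 - 2: now 6*sin(5*y**3 - 10)/5.
Answer: 6*sin(5*y**3 - 10)/5.


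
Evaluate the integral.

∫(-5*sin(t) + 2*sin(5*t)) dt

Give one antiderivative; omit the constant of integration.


Answer: 5*cos(t) - 2*cos(5*t)/5.


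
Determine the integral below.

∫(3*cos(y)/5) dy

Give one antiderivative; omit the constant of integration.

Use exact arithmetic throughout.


Answer: 3*sin(y)/5.


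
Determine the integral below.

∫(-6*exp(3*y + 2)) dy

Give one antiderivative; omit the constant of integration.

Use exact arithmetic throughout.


Answer: -2*exp(3*y + 2).


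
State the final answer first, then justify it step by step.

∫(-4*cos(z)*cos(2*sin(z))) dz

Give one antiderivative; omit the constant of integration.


The answer is -2*sin(2*sin(z)).
Step 1. Substitute u = sin(z), turning ∫(-4*cos(z)*cos(2*sin(z))) dz into ∫(-4*cos(2*u)) du: now ∫(-4*cos(2*u)) du.
Step 2. Evaluate the standard form: now -2*sin(2*u).
Step 3. Substitute back u = sin(z): now -2*sin(2*sin(z)).
Answer: -2*sin(2*sin(z)).


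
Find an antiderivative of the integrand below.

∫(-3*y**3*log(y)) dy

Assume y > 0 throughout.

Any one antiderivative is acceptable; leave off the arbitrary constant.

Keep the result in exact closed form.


Answer: -3*y**4*log(y)/4 + 3*y**4/16.


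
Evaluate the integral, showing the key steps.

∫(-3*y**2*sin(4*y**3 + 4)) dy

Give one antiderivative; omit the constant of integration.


Step 1. Substitute u = y**3 + 1, turning ∫(-3*y**2*sin(4*y**3 + 4)) dy into ∫(-sin(4*u)) du: now ∫(-sin(4*u)) du.
Step 2. Evaluate the standard form: now cos(4*u)/4.
Step 3. Substitute back u = y**3 + 1: now cos(4*y**3 + 4)/4.
Answer: cos(4*y**3 + 4)/4.


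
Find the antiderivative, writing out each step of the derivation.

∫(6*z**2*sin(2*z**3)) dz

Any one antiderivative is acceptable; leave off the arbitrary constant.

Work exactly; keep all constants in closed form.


Step 1. Substitute u = z**3, turning ∫(6*z**2*sin(2*z**3)) dz into ∫(2*sin(2*u)) du: now ∫(2*sin(2*u)) du.
Step 2. Evaluate the standard form: now -cos(2*u).
Step 3. Substitute back u = z**3: now -cos(2*z**3).
Answer: -cos(2*z**3).


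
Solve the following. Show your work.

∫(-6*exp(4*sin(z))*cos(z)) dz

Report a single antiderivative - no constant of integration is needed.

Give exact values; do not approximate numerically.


Step 1. Substitute u = sin(z), turning ∫(-6*exp(4*sin(z))*cos(z)) dz into ∫(-6*exp(4*u)) du: now ∫(-6*exp(4*u)) du.
Step 2. Evaluate the standard form: now -3*exp(4*u)/2.
Step 3. Substitute back u = sin(z): now -3*exp(4*sin(z))/2.
Answer: -3*exp(4*sin(z))/2.


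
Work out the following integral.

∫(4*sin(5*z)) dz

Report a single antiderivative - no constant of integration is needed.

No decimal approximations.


Answer: -4*cos(5*z)/5.


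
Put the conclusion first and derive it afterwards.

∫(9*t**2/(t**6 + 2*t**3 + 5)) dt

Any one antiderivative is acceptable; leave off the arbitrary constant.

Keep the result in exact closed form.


The answer is 3*atan(t**3/2 + 1/2)/2.
Step 1. Substitute u = t**3 + 1, turning ∫(9*t**2/(t**6 + 2*t**3 + 5)) dt into ∫(3/(u**2 + 4)) du: now ∫(3/(u**2 + 4)) du.
Step 2. Evaluate the standard form: now 3*atan(u/2)/2.
Step 3. Substitute back u = t**3 + 1: now 3*atan(t**3/2 + 1/2)/2.
Answer: 3*atan(t**3/2 + 1/2)/2.


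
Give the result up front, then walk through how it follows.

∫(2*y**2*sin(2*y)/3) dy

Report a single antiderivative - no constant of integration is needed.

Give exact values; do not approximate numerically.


The answer is -y**2*cos(2*y)/3 + y*sin(2*y)/3 + cos(2*y)/6.
Step 1. Integrate ∫(2*y**2*sin(2*y)/3) dy by parts with u = y**2, dv = (2*sin(2*y)/3) dy, so v = -cos(2*y)/3: now -y**2*cos(2*y)/3 + ∫(2*y*cos(2*y)/3) dy.
Step 2. Integrate ∫(2*y*cos(2*y)/3) dy by parts with u = y, dv = (2*cos(2*y)/3) dy, so v = sin(2*y)/3: now -y**2*cos(2*y)/3 + y*sin(2*y)/3 + ∫(-sin(2*y)/3) dy.
Step 3. Evaluate the standard form: now -y**2*cos(2*y)/3 + y*sin(2*y)/3 + cos(2*y)/6.
Answer: -y**2*cos(2*y)/3 + y*sin(2*y)/3 + cos(2*y)/6.


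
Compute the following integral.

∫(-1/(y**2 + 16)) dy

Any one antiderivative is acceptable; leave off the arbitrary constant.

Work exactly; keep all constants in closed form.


Answer: -atan(y/4)/4.


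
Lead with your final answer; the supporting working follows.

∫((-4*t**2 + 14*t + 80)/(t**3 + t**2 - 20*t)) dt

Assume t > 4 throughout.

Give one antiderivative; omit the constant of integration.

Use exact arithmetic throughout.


The answer is -4*log(t) + 2*log(t - 4) - 2*log(t + 5).
Step 1. Decompose ∫((-4*t**2 + 14*t + 80)/(t**3 + t**2 - 20*t)) dt by partial fractions, (-4*t**2 + 14*t + 80)/(t**3 + t**2 - 20*t) = -2/(t + 5) + 2/(t - 4) - 4/t: now ∫(-4/t) dt + ∫(2/(t - 4)) dt + ∫(-2/(t + 5)) dt.
Step 2. Evaluate the standard form [assuming t > -5]: now -2*log(t + 5) + ∫(-4/t) dt + ∫(2/(t - 4)) dt.
Step 3. Evaluate the standard form [assuming t > 4]: now 2*log(t - 4) - 2*log(t + 5) + ∫(-4/t) dt.
Step 4. Evaluate the standard form [assuming t > 0]: now -4*log(t) + 2*log(t - 4) - 2*log(t + 5).
Answer: -4*log(t) + 2*log(t - 4) - 2*log(t + 5).


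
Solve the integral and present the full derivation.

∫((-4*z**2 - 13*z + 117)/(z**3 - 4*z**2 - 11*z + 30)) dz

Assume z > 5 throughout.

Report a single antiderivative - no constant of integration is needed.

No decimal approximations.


Step 1. Decompose ∫((-4*z**2 - 13*z + 117)/(z**3 - 4*z**2 - 11*z + 30)) dz by partial fractions, (-4*z**2 - 13*z + 117)/(z**3 - 4*z**2 - 11*z + 30) = 3/(z + 3) - 5/(z - 2) - 2/(z - 5): now ∫(-2/(z - 5)) dz + ∫(-5/(z - 2)) dz + ∫(3/(z + 3)) dz.
Step 2. Evaluate the standard form [assuming z > 2]: now -5*log(z - 2) + ∫(-2/(z - 5)) dz + ∫(3/(z + 3)) dz.
Step 3. Evaluate the standard form [assuming z > 5]: now -2*log(z - 5) - 5*log(z - 2) + ∫(3/(z + 3)) dz.
Step 4. Evaluate the standard form [assuming z > -3]: now -2*log(z - 5) - 5*log(z - 2) + 3*log(z + 3).
Answer: -2*log(z - 5) - 5*log(z - 2) + 3*log(z + 3).


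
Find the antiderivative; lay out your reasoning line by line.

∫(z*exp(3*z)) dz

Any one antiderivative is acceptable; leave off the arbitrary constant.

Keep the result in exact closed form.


Step 1. Integrate ∫(z*exp(3*z)) dz by parts with u = z, dv = (exp(3*z)) dz, so v = exp(3*z)/3: now z*exp(3*z)/3 + ∫(-exp(3*z)/3) dz.
Step 2. Evaluate the standard form: now z*exp(3*z)/3 - exp(3*z)/9.
Answer: z*exp(3*z)/3 - exp(3*z)/9.


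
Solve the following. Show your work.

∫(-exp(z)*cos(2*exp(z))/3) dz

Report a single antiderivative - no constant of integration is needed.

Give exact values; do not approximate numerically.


Step 1. Substitute u = exp(z), turning ∫(-exp(z)*cos(2*exp(z))/3) dz into ∫(-cos(2*u)/3) du: now ∫(-cos(2*u)/3) du.
Step 2. Evaluate the standard form: now -sin(2*u)/6.
Step 3. Substitute back u = exp(z): now -sin(2*exp(z))/6.
Answer: -sin(2*exp(z))/6.


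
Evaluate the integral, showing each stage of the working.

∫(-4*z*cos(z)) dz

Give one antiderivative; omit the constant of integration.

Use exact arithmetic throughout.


Step 1. Integrate ∫(-4*z*cos(z)) dz by parts with u = z, dv = (-4*cos(z)) dz, so v = -4*sin(z): now -4*z*sin(z) + ∫(4*sin(z)) dz.
Step 2. Evaluate the standard form: now -4*z*sin(z) - 4*cos(z).
Answer: -4*z*sin(z) - 4*cos(z).


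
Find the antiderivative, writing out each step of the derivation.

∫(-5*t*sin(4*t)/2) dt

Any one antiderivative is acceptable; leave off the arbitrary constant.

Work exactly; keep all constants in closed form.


Step 1. Integrate ∫(-5*t*sin(4*t)/2) dt by parts with u = t, dv = (-5*sin(4*t)/2) dt, so v = 5*cos(4*t)/8: now 5*t*cos(4*t)/8 + ∫(-5*cos(4*t)/8) dt.
Step 2. Evaluate the standard form: now 5*t*cos(4*t)/8 - 5*sin(4*t)/32.
Answer: 5*t*cos(4*t)/8 - 5*sin(4*t)/32.


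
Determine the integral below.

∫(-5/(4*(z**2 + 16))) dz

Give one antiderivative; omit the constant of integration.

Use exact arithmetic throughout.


Answer: -5*atan(z/4)/16.


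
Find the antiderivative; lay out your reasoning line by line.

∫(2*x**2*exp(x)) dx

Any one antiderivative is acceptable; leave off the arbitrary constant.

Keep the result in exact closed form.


Step 1. Integrate ∫(2*x**2*exp(x)) dx by parts with u = x**2, dv = (2*exp(x)) dx, so v = 2*exp(x): now 2*x**2*exp(x) + ∫(-4*x*exp(x)) dx.
Step 2. Integrate ∫(-4*x*exp(x)) dx by parts with u = x, dv = (-4*exp(x)) dx, so v = -4*exp(x): now 2*x**2*exp(x) - 4*x*exp(x) + ∫(4*exp(x)) dx.
Step 3. Evaluate the standard form: now 2*x**2*exp(x) - 4*x*exp(x) + 4*exp(x).
Answer: 2*x**2*exp(x) - 4*x*exp(x) + 4*exp(x).


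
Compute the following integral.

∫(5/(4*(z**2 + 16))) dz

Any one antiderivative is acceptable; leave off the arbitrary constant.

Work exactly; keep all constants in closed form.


Answer: 5*atan(z/4)/16.


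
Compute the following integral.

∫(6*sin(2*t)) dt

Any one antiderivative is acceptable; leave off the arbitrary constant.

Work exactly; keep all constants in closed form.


Answer: -3*cos(2*t).


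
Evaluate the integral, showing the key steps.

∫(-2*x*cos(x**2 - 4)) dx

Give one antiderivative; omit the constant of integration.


Step 1. Substitute u = x**2 - 4, turning ∫(-2*x*cos(x**2 - 4)) dx into ∫(-cos(u)) du: now ∫(-cos(u)) du.
Step 2. Evaluate the standard form: now -sin(u).
Step 3. Substitute back u = x**2 - 4: now -sin(x**2 - 4).
Answer: -sin(x**2 - 4).


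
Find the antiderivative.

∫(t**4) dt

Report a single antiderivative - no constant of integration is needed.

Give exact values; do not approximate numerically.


Answer: t**5/5.


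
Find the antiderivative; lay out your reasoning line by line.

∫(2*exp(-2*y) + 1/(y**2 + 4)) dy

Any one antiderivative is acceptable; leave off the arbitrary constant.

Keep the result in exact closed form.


Step 1. Rewrite: now ∫(1/(y**2 + 4)) dy + ∫(2*exp(-2*y)) dy.
Step 2. Evaluate the standard form: now atan(y/2)/2 + ∫(2*exp(-2*y)) dy.
Step 3. Evaluate the standard form: now atan(y/2)/2 - exp(-2*y).
Answer: atan(y/2)/2 - exp(-2*y).


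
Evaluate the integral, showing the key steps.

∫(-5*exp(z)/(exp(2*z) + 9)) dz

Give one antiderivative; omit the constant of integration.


Step 1. Substitute u = exp(z), turning ∫(-5*exp(z)/(exp(2*z) + 9)) dz into ∫(-5/(u**2 + 9)) du: now ∫(-5/(u**2 + 9)) du.
Step 2. Evaluate the standard form: now -5*atan(u/3)/3.
Step 3. Substitute back u = exp(z): now -5*atan(exp(z)/3)/3.
Answer: -5*atan(exp(z)/3)/3.


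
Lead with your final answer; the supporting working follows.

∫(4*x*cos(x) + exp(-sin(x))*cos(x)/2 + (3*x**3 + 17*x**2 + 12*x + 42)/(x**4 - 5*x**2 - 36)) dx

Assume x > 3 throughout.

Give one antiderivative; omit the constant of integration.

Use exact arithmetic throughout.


The answer is 4*x*sin(x) + 4*log(x - 3) - log(x + 3) + 4*cos(x) + atan(x/2) - exp(-sin(x))/2.
Step 1. Rewrite: now ∫(4*x*cos(x)) dx + ∫((3*x**3 + 17*x**2 + 12*x + 42)/(x**4 - 5*x**2 - 36)) dx + ∫(exp(-sin(x))*cos(x)/2) dx.
Step 2. Decompose ∫((3*x**3 + 17*x**2 + 12*x + 42)/(x**4 - 5*x**2 - 36)) dx by partial fractions, (3*x**3 + 17*x**2 + 12*x + 42)/(x**4 - 5*x**2 - 36) = 2/(x**2 + 4) - 1/(x + 3) + 4/(x - 3): now ∫(4*x*cos(x)) dx + ∫(exp(-sin(x))*cos(x)/2) dx + ∫(4/(x - 3)) dx + ∫(-1/(x + 3)) dx + ∫(2/(x**2 + 4)) dx.
Step 3. Evaluate the standard form [assuming x > -3]: now -log(x + 3) + ∫(4*x*cos(x)) dx + ∫(exp(-sin(x))*cos(x)/2) dx + ∫(4/(x - 3)) dx + ∫(2/(x**2 + 4)) dx.
Step 4. Evaluate the standard form [assuming x > 3]: now 4*log(x - 3) - log(x + 3) + ∫(4*x*cos(x)) dx + ∫(exp(-sin(x))*cos(x)/2) dx + ∫(2/(x**2 + 4)) dx.
Step 5. Evaluate the standard form: now 4*log(x - 3) - log(x + 3) + atan(x/2) + ∫(4*x*cos(x)) dx + ∫(exp(-sin(x))*cos(x)/2) dx.
Step 6. Integrate ∫(4*x*cos(x)) dx by parts with u = x, dv = (4*cos(x)) dx, so v = 4*sin(x): now 4*x*sin(x) + 4*log(x - 3) - log(x + 3) + atan(x/2) + ∫(exp(-sin(x))*cos(x)/2) dx + ∫(-4*sin(x)) dx.
Step 7. Evaluate the standard form: now 4*x*sin(x) + 4*log(x - 3) - log(x + 3) + 4*cos(x) + atan(x/2) + ∫(exp(-sin(x))*cos(x)/2) dx.
Step 8. Substitute u = sin(x), turning ∫(exp(-sin(x))*cos(x)/2) dx into ∫(exp(-u)/2) du: now 4*x*sin(x) + 4*log(x - 3) - log(x + 3) + 4*cos(x) + atan(x/2) + ∫(exp(-u)/2) du.
Step 9. Evaluate the standard form: now 4*x*sin(x) + 4*log(x - 3) - log(x + 3) + 4*cos(x) + atan(x/2) - exp(-u)/2.
Step 10. Substitute back u = sin(x): now 4*x*sin(x) + 4*log(x - 3) - log(x + 3) + 4*cos(x) + atan(x/2) - exp(-sin(x))/2.
Answer: 4*x*sin(x) + 4*log(x - 3) - log(x + 3) + 4*cos(x) + atan(x/2) - exp(-sin(x))/2.
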